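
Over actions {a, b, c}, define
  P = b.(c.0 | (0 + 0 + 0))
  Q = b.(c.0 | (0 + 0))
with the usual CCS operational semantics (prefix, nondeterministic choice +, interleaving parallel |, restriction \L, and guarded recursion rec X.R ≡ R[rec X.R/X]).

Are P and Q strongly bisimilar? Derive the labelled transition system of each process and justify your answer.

YES

LTS(P): 3 reachable states
  m0 = b.(c.0 | (0 + 0 + 0)) | —b→ m1
  m1 = c.0 | (0 + 0 + 0) | —c→ m2
  m2 = 0 | (0 + 0 + 0) | (no moves)
LTS(Q): 3 reachable states
  n0 = b.(c.0 | (0 + 0)) | —b→ n1
  n1 = c.0 | (0 + 0) | —c→ n2
  n2 = 0 | (0 + 0) | (no moves)
Partition-refinement fixed point:
  B0 = {m0, n0}
  B1 = {m1, n1}
  B2 = {m2, n2}
m0 ∈ B0, n0 ∈ B0 → same block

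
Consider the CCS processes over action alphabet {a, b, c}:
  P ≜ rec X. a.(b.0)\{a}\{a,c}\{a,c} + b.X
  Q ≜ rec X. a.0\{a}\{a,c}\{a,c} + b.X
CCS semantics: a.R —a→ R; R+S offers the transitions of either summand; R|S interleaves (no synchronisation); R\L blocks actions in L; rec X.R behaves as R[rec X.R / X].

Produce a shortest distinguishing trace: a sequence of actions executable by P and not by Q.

ab

P's transition system — 3 states:
  m0 = rec X. a.(b.0)\{a}\{a,c}\{a,c} + b.X ⊢ =a=> m1, =b=> m0
  m1 = (b.0)\{a}\{a,c}\{a,c} ⊢ =b=> m2
  m2 = 0\{a}\{a,c}\{a,c} ⊢ (no moves)
Q's transition system — 2 states:
  n0 = rec X. a.0\{a}\{a,c}\{a,c} + b.X ⊢ =a=> n1, =b=> n0
  n1 = 0\{a}\{a,c}\{a,c} ⊢ (no moves)
Executing ab from P (initial set {m0}):
  after a @ step 1: {m1}
  after b @ step 2: {m2}
  ✓ P
Executing ab from Q (initial set {n0}):
  after a @ step 1: {n1}
  after b @ step 2: no successor for Q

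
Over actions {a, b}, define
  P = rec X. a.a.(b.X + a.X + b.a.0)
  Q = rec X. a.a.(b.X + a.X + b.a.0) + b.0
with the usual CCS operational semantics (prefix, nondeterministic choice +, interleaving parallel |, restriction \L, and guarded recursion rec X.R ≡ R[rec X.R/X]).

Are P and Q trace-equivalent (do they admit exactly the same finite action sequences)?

NO — witness ⟨b⟩

P's transition system — 5 states:
  m0 = rec X. a.a.(b.X + a.X + b.a.0) → =a=> m1
  m1 = a.(b.(rec X. a.a.(b.X + a.X + b.a.0)) + a.(rec X. a.a.(b.X + a.X + b.a.0)) + b.a.0) → =a=> m2
  m2 = b.(rec X. a.a.(b.X + a.X + b.a.0)) + a.(rec X. a.a.(b.X + a.X + b.a.0)) + b.a.0 → =a=> m0, =b=> m0, =b=> m3
  m3 = a.0 → =a=> m4
  m4 = 0 → (no moves)
Q's transition system — 5 states:
  n0 = rec X. a.a.(b.X + a.X + b.a.0) + b.0 → =a=> n1, =b=> n2
  n1 = a.(b.(rec X. a.a.(b.X + a.X + b.a.0) + b.0) + a.(rec X. a.a.(b.X + a.X + b.a.0) + b.0) + b.a.0) → =a=> n3
  n2 = 0 → (no moves)
  n3 = b.(rec X. a.a.(b.X + a.X + b.a.0) + b.0) + a.(rec X. a.a.(b.X + a.X + b.a.0) + b.0) + b.a.0 → =a=> n0, =b=> n0, =b=> n4
  n4 = a.0 → =a=> n2
Run σ = ⟨b⟩ on Q: start {n0}
  [1] b ⇒ {n2}
  Q completes σ.
Run σ = ⟨b⟩ on P: start {m0}
  [1] b ⇒ no successor for P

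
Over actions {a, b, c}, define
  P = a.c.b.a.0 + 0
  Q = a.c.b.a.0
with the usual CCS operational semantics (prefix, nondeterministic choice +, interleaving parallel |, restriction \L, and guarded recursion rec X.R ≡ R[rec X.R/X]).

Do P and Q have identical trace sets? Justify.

Reachable graph of P (5 states):
  m0 = a.c.b.a.0 + 0 → -a-> m1
  m1 = c.b.a.0 → -c-> m2
  m2 = b.a.0 → -b-> m3
  m3 = a.0 → -a-> m4
  m4 = 0 → ·
Reachable graph of Q (5 states):
  n0 = a.c.b.a.0 → -a-> n1
  n1 = c.b.a.0 → -c-> n2
  n2 = b.a.0 → -b-> n3
  n3 = a.0 → -a-> n4
  n4 = 0 → ·
Bisimilarity quotient blocks:
  B0 = {m0, n0}
  B1 = {m1, n1}
  B2 = {m2, n2}
  B3 = {m3, n3}
  B4 = {m4, n4}
m0 ∈ B0, n0 ∈ B0 → same block
Bisimilar ⇒ trace-equivalent.

traces(P) = traces(Q)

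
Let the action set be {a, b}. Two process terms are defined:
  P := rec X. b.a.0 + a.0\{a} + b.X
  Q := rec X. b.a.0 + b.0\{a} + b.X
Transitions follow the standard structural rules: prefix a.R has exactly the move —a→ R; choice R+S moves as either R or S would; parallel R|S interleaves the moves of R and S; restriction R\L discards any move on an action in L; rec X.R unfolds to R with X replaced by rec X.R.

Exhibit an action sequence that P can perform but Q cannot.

Reachable graph of P (4 states):
  u0 = rec X. b.a.0 + a.0\{a} + b.X :: —a→ u1, —b→ u0, —b→ u2
  u1 = 0\{a} :: deadlocked
  u2 = a.0 :: —a→ u3
  u3 = 0 :: deadlocked
Reachable graph of Q (4 states):
  v0 = rec X. b.a.0 + b.0\{a} + b.X :: —b→ v0, —b→ v1, —b→ v2
  v1 = 0\{a} :: deadlocked
  v2 = a.0 :: —a→ v3
  v3 = 0 :: deadlocked
Trace ⟨a⟩ through P, begin at {u0}:
  [1] a ⇒ {u1}
  P completes σ.
Trace ⟨a⟩ through Q, begin at {v0}:
  [1] a ⇒ ∅ (Q stuck)

a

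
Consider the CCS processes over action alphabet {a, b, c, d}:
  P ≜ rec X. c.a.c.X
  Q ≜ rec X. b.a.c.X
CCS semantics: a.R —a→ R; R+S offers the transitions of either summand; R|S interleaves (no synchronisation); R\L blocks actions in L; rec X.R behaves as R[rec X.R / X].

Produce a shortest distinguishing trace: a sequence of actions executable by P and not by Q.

c

LTS(P): 3 reachable states
  p0 = rec X. c.a.c.X has moves --c--▸ p1
  p1 = a.c.(rec X. c.a.c.X) has moves --a--▸ p2
  p2 = c.(rec X. c.a.c.X) has moves --c--▸ p0
LTS(Q): 3 reachable states
  q0 = rec X. b.a.c.X has moves --b--▸ q1
  q1 = a.c.(rec X. b.a.c.X) has moves --a--▸ q2
  q2 = c.(rec X. b.a.c.X) has moves --c--▸ q0
Trace ⟨c⟩ through P, begin at {p0}:
  [1] c ⇒ {p1}
  P completes σ.
Trace ⟨c⟩ through Q, begin at {q0}:
  [1] c ⇒ no successor for Q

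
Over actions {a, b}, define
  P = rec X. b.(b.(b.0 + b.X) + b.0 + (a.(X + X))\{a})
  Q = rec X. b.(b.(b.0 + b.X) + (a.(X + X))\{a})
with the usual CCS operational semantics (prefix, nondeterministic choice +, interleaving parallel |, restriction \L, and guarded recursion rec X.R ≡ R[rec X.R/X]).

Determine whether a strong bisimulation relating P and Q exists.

Reachable graph of P (4 states):
  p0 = rec X. b.(b.(b.0 + b.X) + b.0 + (a.(X + X))\{a}) has moves --b--▸ p1
  p1 = b.(b.0 + b.(rec X. b.(b.(b.0 + b.X) + b.0 + (a.(X + X))\{a}))) + b.0 + (a.((rec X. b.(b.(b.0 + b.X) + b.0 + (a.(X + X))\{a})) + (rec X. b.(b.(b.0 + b.X) + b.0 + (a.(X + X))\{a}))))\{a} has moves --b--▸ p2, --b--▸ p3
  p2 = 0 has moves stopped
  p3 = b.0 + b.(rec X. b.(b.(b.0 + b.X) + b.0 + (a.(X + X))\{a})) has moves --b--▸ p0, --b--▸ p2
Reachable graph of Q (4 states):
  q0 = rec X. b.(b.(b.0 + b.X) + (a.(X + X))\{a}) has moves --b--▸ q1
  q1 = b.(b.0 + b.(rec X. b.(b.(b.0 + b.X) + (a.(X + X))\{a}))) + (a.((rec X. b.(b.(b.0 + b.X) + (a.(X + X))\{a})) + (rec X. b.(b.(b.0 + b.X) + (a.(X + X))\{a}))))\{a} has moves --b--▸ q2
  q2 = b.0 + b.(rec X. b.(b.(b.0 + b.X) + (a.(X + X))\{a})) has moves --b--▸ q0, --b--▸ q3
  q3 = 0 has moves stopped
Bisimilarity quotient blocks:
  B0 = {p0}
  B1 = {p1}
  B2 = {p2, q3}
  B3 = {p3}
  B4 = {q0}
  B5 = {q1}
  B6 = {q2}
p0 ∈ B0, q0 ∈ B4 → different blocks

not bisimilar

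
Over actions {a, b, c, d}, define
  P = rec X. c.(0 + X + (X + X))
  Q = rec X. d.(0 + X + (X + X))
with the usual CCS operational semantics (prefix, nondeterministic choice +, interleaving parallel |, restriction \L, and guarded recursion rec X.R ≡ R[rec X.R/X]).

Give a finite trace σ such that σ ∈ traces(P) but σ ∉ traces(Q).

c

LTS(P): 2 reachable states
  s0 = rec X. c.(0 + X + (X + X)) | -c-> s1
  s1 = 0 + (rec X. c.(0 + X + (X + X))) + ((rec X. c.(0 + X + (X + X))) + (rec X. c.(0 + X + (X + X)))) | -c-> s1
LTS(Q): 2 reachable states
  t0 = rec X. d.(0 + X + (X + X)) | -d-> t1
  t1 = 0 + (rec X. d.(0 + X + (X + X))) + ((rec X. d.(0 + X + (X + X))) + (rec X. d.(0 + X + (X + X)))) | -d-> t1
Trace ⟨c⟩ through P, begin at {s0}:
  after c @ step 1: {s1}
  P completes σ.
Trace ⟨c⟩ through Q, begin at {t0}:
  after c @ step 1: no successor for Q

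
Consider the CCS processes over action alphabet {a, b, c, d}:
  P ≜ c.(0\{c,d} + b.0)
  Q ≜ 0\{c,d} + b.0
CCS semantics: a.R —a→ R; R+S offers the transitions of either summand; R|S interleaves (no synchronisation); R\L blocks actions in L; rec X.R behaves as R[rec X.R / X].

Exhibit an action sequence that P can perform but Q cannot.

LTS(P): 3 reachable states
  m0 = c.(0\{c,d} + b.0) has moves --c--▸ m1
  m1 = 0\{c,d} + b.0 has moves --b--▸ m2
  m2 = 0 has moves deadlocked
LTS(Q): 2 reachable states
  n0 = 0\{c,d} + b.0 has moves --b--▸ n1
  n1 = 0 has moves deadlocked
Run σ = ⟨c⟩ on P: start {m0}
  after c @ step 1: {m1}
  ✓ P
Run σ = ⟨c⟩ on Q: start {n0}
  after c @ step 1: ∅ (Q stuck)

c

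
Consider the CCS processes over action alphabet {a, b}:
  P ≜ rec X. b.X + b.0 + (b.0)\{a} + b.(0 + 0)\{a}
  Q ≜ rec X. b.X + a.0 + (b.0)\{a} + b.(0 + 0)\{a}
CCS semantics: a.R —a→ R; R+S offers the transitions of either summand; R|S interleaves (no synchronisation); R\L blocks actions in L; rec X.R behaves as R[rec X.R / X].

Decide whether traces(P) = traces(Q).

trace-distinct — witness ⟨a⟩

P's transition system — 4 states:
  m0 = rec X. b.X + b.0 + (b.0)\{a} + b.(0 + 0)\{a} has moves =b=> m0, =b=> m1, =b=> m2, =b=> m3
  m1 = (0 + 0)\{a} has moves ∅
  m2 = 0 has moves ∅
  m3 = 0\{a} has moves ∅
Q's transition system — 4 states:
  n0 = rec X. b.X + a.0 + (b.0)\{a} + b.(0 + 0)\{a} has moves =a=> n1, =b=> n0, =b=> n2, =b=> n3
  n1 = 0 has moves ∅
  n2 = (0 + 0)\{a} has moves ∅
  n3 = 0\{a} has moves ∅
Executing a from Q (initial set {n0}):
  [1] a ⇒ {n1}
  ✓ Q
Executing a from P (initial set {m0}):
  [1] a ⇒ ∅  — P cannot continue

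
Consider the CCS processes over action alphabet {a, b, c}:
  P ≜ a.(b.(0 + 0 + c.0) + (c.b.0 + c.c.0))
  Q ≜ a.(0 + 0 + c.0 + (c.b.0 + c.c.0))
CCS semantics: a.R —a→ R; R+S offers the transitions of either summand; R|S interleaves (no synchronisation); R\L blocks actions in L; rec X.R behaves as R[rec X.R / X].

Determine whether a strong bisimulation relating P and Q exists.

P ≁ Q

Reachable graph of P (6 states):
  s0 = a.(b.(0 + 0 + c.0) + (c.b.0 + c.c.0)) ⊢ —a→ s1
  s1 = b.(0 + 0 + c.0) + (c.b.0 + c.c.0) ⊢ —b→ s2, —c→ s3, —c→ s4
  s2 = 0 + 0 + c.0 ⊢ —c→ s5
  s3 = b.0 ⊢ —b→ s5
  s4 = c.0 ⊢ —c→ s5
  s5 = 0 ⊢ stopped
Reachable graph of Q (5 states):
  t0 = a.(0 + 0 + c.0 + (c.b.0 + c.c.0)) ⊢ —a→ t1
  t1 = 0 + 0 + c.0 + (c.b.0 + c.c.0) ⊢ —c→ t2, —c→ t3, —c→ t4
  t2 = 0 ⊢ stopped
  t3 = b.0 ⊢ —b→ t2
  t4 = c.0 ⊢ —c→ t2
Bisimilarity quotient blocks:
  B0 = {s0}
  B1 = {s1}
  B2 = {s2, s4, t4}
  B3 = {s5, t2}
  B4 = {s3, t3}
  B5 = {t0}
  B6 = {t1}
s0 ∈ B0, t0 ∈ B5 → different blocks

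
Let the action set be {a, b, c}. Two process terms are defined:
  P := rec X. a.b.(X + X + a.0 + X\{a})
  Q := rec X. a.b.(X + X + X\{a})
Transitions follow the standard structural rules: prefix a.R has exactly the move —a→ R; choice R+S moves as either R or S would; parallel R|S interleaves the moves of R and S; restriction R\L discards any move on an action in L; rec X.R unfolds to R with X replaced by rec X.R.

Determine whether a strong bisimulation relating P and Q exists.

LTS(P): 4 reachable states
  m0 = rec X. a.b.(X + X + a.0 + X\{a}) | -a-> m1
  m1 = b.((rec X. a.b.(X + X + a.0 + X\{a})) + (rec X. a.b.(X + X + a.0 + X\{a})) + a.0 + (rec X. a.b.(X + X + a.0 + X\{a}))\{a}) | -b-> m2
  m2 = (rec X. a.b.(X + X + a.0 + X\{a})) + (rec X. a.b.(X + X + a.0 + X\{a})) + a.0 + (rec X. a.b.(X + X + a.0 + X\{a}))\{a} | -a-> m1, -a-> m3
  m3 = 0 | deadlocked
LTS(Q): 3 reachable states
  n0 = rec X. a.b.(X + X + X\{a}) | -a-> n1
  n1 = b.((rec X. a.b.(X + X + X\{a})) + (rec X. a.b.(X + X + X\{a})) + (rec X. a.b.(X + X + X\{a}))\{a}) | -b-> n2
  n2 = (rec X. a.b.(X + X + X\{a})) + (rec X. a.b.(X + X + X\{a})) + (rec X. a.b.(X + X + X\{a}))\{a} | -a-> n1
Partition-refinement fixed point:
  B0 = {m0}
  B1 = {m1}
  B2 = {m2}
  B3 = {m3}
  B4 = {n0, n2}
  B5 = {n1}
m0 ∈ B0, n0 ∈ B4 → different blocks

P ≁ Q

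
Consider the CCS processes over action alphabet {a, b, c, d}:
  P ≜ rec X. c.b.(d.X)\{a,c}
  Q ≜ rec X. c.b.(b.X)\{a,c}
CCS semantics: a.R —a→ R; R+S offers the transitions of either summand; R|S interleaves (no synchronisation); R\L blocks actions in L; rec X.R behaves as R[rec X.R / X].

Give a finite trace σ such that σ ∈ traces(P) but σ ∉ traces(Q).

LTS(P): 4 reachable states
  s0 = rec X. c.b.(d.X)\{a,c} :: -c-> s1
  s1 = b.(d.(rec X. c.b.(d.X)\{a,c}))\{a,c} :: -b-> s2
  s2 = (d.(rec X. c.b.(d.X)\{a,c}))\{a,c} :: -d-> s3
  s3 = (rec X. c.b.(d.X)\{a,c})\{a,c} :: ∅
LTS(Q): 4 reachable states
  t0 = rec X. c.b.(b.X)\{a,c} :: -c-> t1
  t1 = b.(b.(rec X. c.b.(b.X)\{a,c}))\{a,c} :: -b-> t2
  t2 = (b.(rec X. c.b.(b.X)\{a,c}))\{a,c} :: -b-> t3
  t3 = (rec X. c.b.(b.X)\{a,c})\{a,c} :: ∅
Executing cbd from P (initial set {s0}):
  step 1 (c): {s1}
  step 2 (b): {s2}
  step 3 (d): {s3}
  ✓ P
Executing cbd from Q (initial set {t0}):
  step 1 (c): {t1}
  step 2 (b): {t2}
  step 3 (d): no successor for Q

cbd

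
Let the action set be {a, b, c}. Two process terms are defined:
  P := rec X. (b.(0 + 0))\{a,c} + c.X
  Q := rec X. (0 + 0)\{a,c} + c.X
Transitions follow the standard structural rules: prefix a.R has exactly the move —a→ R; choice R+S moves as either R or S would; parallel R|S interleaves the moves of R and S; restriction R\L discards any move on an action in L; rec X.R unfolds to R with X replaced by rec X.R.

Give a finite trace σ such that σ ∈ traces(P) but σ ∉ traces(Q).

LTS(P): 2 reachable states
  u0 = rec X. (b.(0 + 0))\{a,c} + c.X → —b→ u1, —c→ u0
  u1 = (0 + 0)\{a,c} → ·
LTS(Q): 1 reachable states
  v0 = rec X. (0 + 0)\{a,c} + c.X → —c→ v0
Trace ⟨b⟩ through P, begin at {u0}:
  step 1 (b): {u1}
  ✓ P
Trace ⟨b⟩ through Q, begin at {v0}:
  step 1 (b): ∅  — Q cannot continue

b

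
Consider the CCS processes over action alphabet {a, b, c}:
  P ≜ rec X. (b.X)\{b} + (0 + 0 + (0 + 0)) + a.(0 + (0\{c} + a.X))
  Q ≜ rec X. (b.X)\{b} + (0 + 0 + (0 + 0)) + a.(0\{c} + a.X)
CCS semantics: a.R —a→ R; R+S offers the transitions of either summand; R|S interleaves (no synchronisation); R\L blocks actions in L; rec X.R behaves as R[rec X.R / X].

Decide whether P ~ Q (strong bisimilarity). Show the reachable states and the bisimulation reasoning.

YES

P's transition system — 2 states:
  u0 = rec X. (b.X)\{b} + (0 + 0 + (0 + 0)) + a.(0 + (0\{c} + a.X)) has moves ··a··> u1
  u1 = 0 + (0\{c} + a.(rec X. (b.X)\{b} + (0 + 0 + (0 + 0)) + a.(0 + (0\{c} + a.X)))) has moves ··a··> u0
Q's transition system — 2 states:
  v0 = rec X. (b.X)\{b} + (0 + 0 + (0 + 0)) + a.(0\{c} + a.X) has moves ··a··> v1
  v1 = 0\{c} + a.(rec X. (b.X)\{b} + (0 + 0 + (0 + 0)) + a.(0\{c} + a.X)) has moves ··a··> v0
Coarsest stable partition (strong bisimilarity classes):
  B0 = {u0, u1, v0, v1}
u0 ∈ B0, v0 ∈ B0 → same block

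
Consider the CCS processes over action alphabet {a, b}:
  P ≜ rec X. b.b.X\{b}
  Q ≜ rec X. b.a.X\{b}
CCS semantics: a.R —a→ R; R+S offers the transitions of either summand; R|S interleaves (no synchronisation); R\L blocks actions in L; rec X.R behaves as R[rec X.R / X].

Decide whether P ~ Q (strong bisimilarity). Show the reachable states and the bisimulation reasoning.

NO

LTS(P): 3 reachable states
  p0 = rec X. b.b.X\{b} :: -b-> p1
  p1 = b.(rec X. b.b.X\{b})\{b} :: -b-> p2
  p2 = (rec X. b.b.X\{b})\{b} :: deadlocked
LTS(Q): 3 reachable states
  q0 = rec X. b.a.X\{b} :: -b-> q1
  q1 = a.(rec X. b.a.X\{b})\{b} :: -a-> q2
  q2 = (rec X. b.a.X\{b})\{b} :: deadlocked
Partition-refinement fixed point:
  B0 = {p0}
  B1 = {p1}
  B2 = {p2, q2}
  B3 = {q0}
  B4 = {q1}
p0 ∈ B0, q0 ∈ B3 → different blocks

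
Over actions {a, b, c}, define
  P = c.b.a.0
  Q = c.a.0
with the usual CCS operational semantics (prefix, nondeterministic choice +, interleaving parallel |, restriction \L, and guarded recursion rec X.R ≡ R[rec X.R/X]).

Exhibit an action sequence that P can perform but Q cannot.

cb

P's transition system — 4 states:
  s0 = c.b.a.0 | ··c··> s1
  s1 = b.a.0 | ··b··> s2
  s2 = a.0 | ··a··> s3
  s3 = 0 | deadlocked
Q's transition system — 3 states:
  t0 = c.a.0 | ··c··> t1
  t1 = a.0 | ··a··> t2
  t2 = 0 | deadlocked
Trace ⟨cb⟩ through P, begin at {s0}:
  [1] c ⇒ {s1}
  [2] b ⇒ {s2}
  P completes σ.
Trace ⟨cb⟩ through Q, begin at {t0}:
  [1] c ⇒ {t1}
  [2] b ⇒ no successor for Q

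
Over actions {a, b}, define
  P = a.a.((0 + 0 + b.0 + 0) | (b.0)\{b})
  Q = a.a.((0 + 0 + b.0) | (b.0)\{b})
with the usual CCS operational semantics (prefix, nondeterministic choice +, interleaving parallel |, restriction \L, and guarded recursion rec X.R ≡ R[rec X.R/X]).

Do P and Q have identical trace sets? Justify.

traces(P) = traces(Q)

P's transition system — 4 states:
  u0 = a.a.((0 + 0 + b.0 + 0) | (b.0)\{b}) :: --a--▸ u1
  u1 = a.((0 + 0 + b.0 + 0) | (b.0)\{b}) :: --a--▸ u2
  u2 = (0 + 0 + b.0 + 0) | (b.0)\{b} :: --b--▸ u3
  u3 = 0 | (b.0)\{b} :: ·
Q's transition system — 4 states:
  v0 = a.a.((0 + 0 + b.0) | (b.0)\{b}) :: --a--▸ v1
  v1 = a.((0 + 0 + b.0) | (b.0)\{b}) :: --a--▸ v2
  v2 = (0 + 0 + b.0) | (b.0)\{b} :: --b--▸ v3
  v3 = 0 | (b.0)\{b} :: ·
Bisimilarity quotient blocks:
  B0 = {u0, v0}
  B1 = {u1, v1}
  B2 = {u2, v2}
  B3 = {u3, v3}
u0 ∈ B0, v0 ∈ B0 → same block
Bisimilar ⇒ trace-equivalent.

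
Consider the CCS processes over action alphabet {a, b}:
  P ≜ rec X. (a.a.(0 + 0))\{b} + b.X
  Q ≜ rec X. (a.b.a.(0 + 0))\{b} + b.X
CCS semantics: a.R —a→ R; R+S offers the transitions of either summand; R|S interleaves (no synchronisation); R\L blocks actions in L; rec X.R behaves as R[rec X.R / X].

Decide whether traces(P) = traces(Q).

LTS(P): 3 reachable states
  u0 = rec X. (a.a.(0 + 0))\{b} + b.X → -a-> u1, -b-> u0
  u1 = (a.(0 + 0))\{b} → -a-> u2
  u2 = (0 + 0)\{b} → deadlocked
LTS(Q): 2 reachable states
  v0 = rec X. (a.b.a.(0 + 0))\{b} + b.X → -a-> v1, -b-> v0
  v1 = (b.a.(0 + 0))\{b} → deadlocked
Run σ = ⟨aa⟩ on P: start {u0}
  [1] a ⇒ {u1}
  [2] a ⇒ {u2}
  — P admits the full trace.
Run σ = ⟨aa⟩ on Q: start {v0}
  [1] a ⇒ {v1}
  [2] a ⇒ ∅ (Q stuck)

trace-distinct — witness ⟨aa⟩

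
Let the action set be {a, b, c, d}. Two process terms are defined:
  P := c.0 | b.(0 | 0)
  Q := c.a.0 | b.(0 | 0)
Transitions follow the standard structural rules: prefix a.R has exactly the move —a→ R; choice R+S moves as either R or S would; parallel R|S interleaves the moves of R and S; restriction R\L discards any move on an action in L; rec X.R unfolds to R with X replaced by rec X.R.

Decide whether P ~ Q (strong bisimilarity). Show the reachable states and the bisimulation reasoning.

NO

LTS(P): 4 reachable states
  p0 = c.0 | b.(0 | 0) has moves —b→ p1, —c→ p2
  p1 = c.0 | (0 | 0) has moves —c→ p3
  p2 = 0 | b.(0 | 0) has moves —b→ p3
  p3 = 0 | (0 | 0) has moves ∅
LTS(Q): 6 reachable states
  q0 = c.a.0 | b.(0 | 0) has moves —b→ q1, —c→ q2
  q1 = c.a.0 | (0 | 0) has moves —c→ q3
  q2 = a.0 | b.(0 | 0) has moves —a→ q4, —b→ q3
  q3 = a.0 | (0 | 0) has moves —a→ q5
  q4 = 0 | b.(0 | 0) has moves —b→ q5
  q5 = 0 | (0 | 0) has moves ∅
Bisimilarity quotient blocks:
  B0 = {p0}
  B1 = {p2, q4}
  B2 = {p3, q5}
  B3 = {p1}
  B4 = {q0}
  B5 = {q2}
  B6 = {q3}
  B7 = {q1}
p0 ∈ B0, q0 ∈ B4 → different blocks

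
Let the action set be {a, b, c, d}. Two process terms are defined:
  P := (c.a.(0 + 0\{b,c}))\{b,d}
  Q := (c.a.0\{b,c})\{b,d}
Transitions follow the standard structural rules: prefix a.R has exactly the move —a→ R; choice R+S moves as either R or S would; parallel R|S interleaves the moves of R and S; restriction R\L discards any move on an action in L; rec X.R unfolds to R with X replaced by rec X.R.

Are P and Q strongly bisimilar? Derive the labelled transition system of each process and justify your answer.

LTS(P): 3 reachable states
  u0 = (c.a.(0 + 0\{b,c}))\{b,d} ⊢ =c=> u1
  u1 = (a.(0 + 0\{b,c}))\{b,d} ⊢ =a=> u2
  u2 = (0 + 0\{b,c})\{b,d} ⊢ ∅
LTS(Q): 3 reachable states
  v0 = (c.a.0\{b,c})\{b,d} ⊢ =c=> v1
  v1 = (a.0\{b,c})\{b,d} ⊢ =a=> v2
  v2 = 0\{b,c}\{b,d} ⊢ ∅
Partition-refinement fixed point:
  B0 = {u0, v0}
  B1 = {u1, v1}
  B2 = {u2, v2}
u0 ∈ B0, v0 ∈ B0 → same block

YES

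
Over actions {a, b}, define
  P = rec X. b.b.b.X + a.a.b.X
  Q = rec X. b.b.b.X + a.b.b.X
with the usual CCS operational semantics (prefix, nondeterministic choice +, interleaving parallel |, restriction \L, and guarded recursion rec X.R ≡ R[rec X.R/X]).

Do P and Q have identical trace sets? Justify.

LTS(P): 4 reachable states
  p0 = rec X. b.b.b.X + a.a.b.X | ··a··> p1, ··b··> p2
  p1 = a.b.(rec X. b.b.b.X + a.a.b.X) | ··a··> p3
  p2 = b.b.(rec X. b.b.b.X + a.a.b.X) | ··b··> p3
  p3 = b.(rec X. b.b.b.X + a.a.b.X) | ··b··> p0
LTS(Q): 3 reachable states
  q0 = rec X. b.b.b.X + a.b.b.X | ··a··> q1, ··b··> q1
  q1 = b.b.(rec X. b.b.b.X + a.b.b.X) | ··b··> q2
  q2 = b.(rec X. b.b.b.X + a.b.b.X) | ··b··> q0
Run σ = ⟨aa⟩ on P: start {p0}
  after a @ step 1: {p1}
  after a @ step 2: {p3}
  P completes σ.
Run σ = ⟨aa⟩ on Q: start {q0}
  after a @ step 1: {q1}
  after a @ step 2: ∅ (Q stuck)

trace-distinct — witness ⟨aa⟩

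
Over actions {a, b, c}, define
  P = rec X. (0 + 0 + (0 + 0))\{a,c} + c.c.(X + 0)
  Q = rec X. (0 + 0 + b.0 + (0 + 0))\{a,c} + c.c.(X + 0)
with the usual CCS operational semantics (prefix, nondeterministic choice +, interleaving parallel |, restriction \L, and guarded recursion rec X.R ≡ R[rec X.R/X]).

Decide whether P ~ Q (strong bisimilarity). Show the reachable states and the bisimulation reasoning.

P ≁ Q

LTS(P): 3 reachable states
  p0 = rec X. (0 + 0 + (0 + 0))\{a,c} + c.c.(X + 0) | --c--▸ p1
  p1 = c.((rec X. (0 + 0 + (0 + 0))\{a,c} + c.c.(X + 0)) + 0) | --c--▸ p2
  p2 = (rec X. (0 + 0 + (0 + 0))\{a,c} + c.c.(X + 0)) + 0 | --c--▸ p1
LTS(Q): 4 reachable states
  q0 = rec X. (0 + 0 + b.0 + (0 + 0))\{a,c} + c.c.(X + 0) | --b--▸ q1, --c--▸ q2
  q1 = 0\{a,c} | (no moves)
  q2 = c.((rec X. (0 + 0 + b.0 + (0 + 0))\{a,c} + c.c.(X + 0)) + 0) | --c--▸ q3
  q3 = (rec X. (0 + 0 + b.0 + (0 + 0))\{a,c} + c.c.(X + 0)) + 0 | --b--▸ q1, --c--▸ q2
Coarsest stable partition (strong bisimilarity classes):
  B0 = {p0, p1, p2}
  B1 = {q0, q3}
  B2 = {q1}
  B3 = {q2}
p0 ∈ B0, q0 ∈ B1 → different blocks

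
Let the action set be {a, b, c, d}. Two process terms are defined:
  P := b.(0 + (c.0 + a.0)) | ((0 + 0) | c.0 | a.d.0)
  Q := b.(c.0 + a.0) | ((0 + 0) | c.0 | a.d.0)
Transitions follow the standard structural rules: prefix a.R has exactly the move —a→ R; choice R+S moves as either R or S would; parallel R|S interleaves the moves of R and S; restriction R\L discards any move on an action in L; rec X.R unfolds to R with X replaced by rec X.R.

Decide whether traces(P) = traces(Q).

Reachable graph of P (18 states):
  p0 = b.(0 + (c.0 + a.0)) | ((0 + 0) | c.0 | a.d.0) :: =a=> p1, =b=> p2, =c=> p3
  p1 = b.(0 + (c.0 + a.0)) | ((0 + 0) | c.0 | d.0) :: =b=> p4, =c=> p5, =d=> p6
  p2 = (0 + (c.0 + a.0)) | ((0 + 0) | c.0 | a.d.0) :: =a=> p4, =a=> p7, =c=> p7, =c=> p8
  p3 = b.(0 + (c.0 + a.0)) | ((0 + 0) | 0 | a.d.0) :: =a=> p5, =b=> p8
  p4 = (0 + (c.0 + a.0)) | ((0 + 0) | c.0 | d.0) :: =a=> p9, =c=> p10, =c=> p9, =d=> p11
  p5 = b.(0 + (c.0 + a.0)) | ((0 + 0) | 0 | d.0) :: =b=> p10, =d=> p12
  p6 = b.(0 + (c.0 + a.0)) | ((0 + 0) | c.0 | 0) :: =b=> p11, =c=> p12
  p7 = 0 | ((0 + 0) | c.0 | a.d.0) :: =a=> p9, =c=> p13
  p8 = (0 + (c.0 + a.0)) | ((0 + 0) | 0 | a.d.0) :: =a=> p10, =a=> p13, =c=> p13
  p9 = 0 | ((0 + 0) | c.0 | d.0) :: =c=> p14, =d=> p15
  p10 = (0 + (c.0 + a.0)) | ((0 + 0) | 0 | d.0) :: =a=> p14, =c=> p14, =d=> p16
  p11 = (0 + (c.0 + a.0)) | ((0 + 0) | c.0 | 0) :: =a=> p15, =c=> p15, =c=> p16
  p12 = b.(0 + (c.0 + a.0)) | ((0 + 0) | 0 | 0) :: =b=> p16
  p13 = 0 | ((0 + 0) | 0 | a.d.0) :: =a=> p14
  p14 = 0 | ((0 + 0) | 0 | d.0) :: =d=> p17
  p15 = 0 | ((0 + 0) | c.0 | 0) :: =c=> p17
  p16 = (0 + (c.0 + a.0)) | ((0 + 0) | 0 | 0) :: =a=> p17, =c=> p17
  p17 = 0 | ((0 + 0) | 0 | 0) :: (no moves)
Reachable graph of Q (18 states):
  q0 = b.(c.0 + a.0) | ((0 + 0) | c.0 | a.d.0) :: =a=> q1, =b=> q2, =c=> q3
  q1 = b.(c.0 + a.0) | ((0 + 0) | c.0 | d.0) :: =b=> q4, =c=> q5, =d=> q6
  q2 = (c.0 + a.0) | ((0 + 0) | c.0 | a.d.0) :: =a=> q4, =a=> q7, =c=> q7, =c=> q8
  q3 = b.(c.0 + a.0) | ((0 + 0) | 0 | a.d.0) :: =a=> q5, =b=> q8
  q4 = (c.0 + a.0) | ((0 + 0) | c.0 | d.0) :: =a=> q9, =c=> q10, =c=> q9, =d=> q11
  q5 = b.(c.0 + a.0) | ((0 + 0) | 0 | d.0) :: =b=> q10, =d=> q12
  q6 = b.(c.0 + a.0) | ((0 + 0) | c.0 | 0) :: =b=> q11, =c=> q12
  q7 = 0 | ((0 + 0) | c.0 | a.d.0) :: =a=> q9, =c=> q13
  q8 = (c.0 + a.0) | ((0 + 0) | 0 | a.d.0) :: =a=> q10, =a=> q13, =c=> q13
  q9 = 0 | ((0 + 0) | c.0 | d.0) :: =c=> q14, =d=> q15
  q10 = (c.0 + a.0) | ((0 + 0) | 0 | d.0) :: =a=> q14, =c=> q14, =d=> q16
  q11 = (c.0 + a.0) | ((0 + 0) | c.0 | 0) :: =a=> q15, =c=> q15, =c=> q16
  q12 = b.(c.0 + a.0) | ((0 + 0) | 0 | 0) :: =b=> q16
  q13 = 0 | ((0 + 0) | 0 | a.d.0) :: =a=> q14
  q14 = 0 | ((0 + 0) | 0 | d.0) :: =d=> q17
  q15 = 0 | ((0 + 0) | c.0 | 0) :: =c=> q17
  q16 = (c.0 + a.0) | ((0 + 0) | 0 | 0) :: =a=> q17, =c=> q17
  q17 = 0 | ((0 + 0) | 0 | 0) :: (no moves)
Partition-refinement fixed point:
  B0 = {p0, q0}
  B1 = {p1, q1}
  B2 = {p4, q4}
  B3 = {p11, q11}
  B4 = {p16, q16}
  B5 = {p17, q17}
  B6 = {p15, q15}
  B7 = {p9, q9}
  B8 = {p14, q14}
  B9 = {p10, q10}
  B10 = {p6, q6}
  B11 = {p12, q12}
  B12 = {p5, q5}
  B13 = {p2, q2}
  B14 = {p7, q7}
  B15 = {p13, q13}
  B16 = {p8, q8}
  B17 = {p3, q3}
p0 ∈ B0, q0 ∈ B0 → same block
Bisimilar ⇒ trace-equivalent.

YES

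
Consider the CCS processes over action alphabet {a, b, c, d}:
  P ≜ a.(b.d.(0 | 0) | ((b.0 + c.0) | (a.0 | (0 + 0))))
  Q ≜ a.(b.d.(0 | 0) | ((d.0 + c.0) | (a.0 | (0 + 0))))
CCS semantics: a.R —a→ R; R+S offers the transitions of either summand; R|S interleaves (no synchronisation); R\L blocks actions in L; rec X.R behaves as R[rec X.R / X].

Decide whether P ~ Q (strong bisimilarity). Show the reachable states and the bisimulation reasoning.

P's transition system — 13 states:
  p0 = a.(b.d.(0 | 0) | ((b.0 + c.0) | (a.0 | (0 + 0)))) :: —a→ p1
  p1 = b.d.(0 | 0) | ((b.0 + c.0) | (a.0 | (0 + 0))) :: —a→ p2, —b→ p3, —b→ p4, —c→ p3
  p2 = b.d.(0 | 0) | ((b.0 + c.0) | (0 | (0 + 0))) :: —b→ p5, —b→ p6, —c→ p5
  p3 = b.d.(0 | 0) | (0 | (a.0 | (0 + 0))) :: —a→ p5, —b→ p7
  p4 = d.(0 | 0) | ((b.0 + c.0) | (a.0 | (0 + 0))) :: —a→ p6, —b→ p7, —c→ p7, —d→ p8
  p5 = b.d.(0 | 0) | (0 | (0 | (0 + 0))) :: —b→ p9
  p6 = d.(0 | 0) | ((b.0 + c.0) | (0 | (0 + 0))) :: —b→ p9, —c→ p9, —d→ p10
  p7 = d.(0 | 0) | (0 | (a.0 | (0 + 0))) :: —a→ p9, —d→ p11
  p8 = 0 | 0 | ((b.0 + c.0) | (a.0 | (0 + 0))) :: —a→ p10, —b→ p11, —c→ p11
  p9 = d.(0 | 0) | (0 | (0 | (0 + 0))) :: —d→ p12
  p10 = 0 | 0 | ((b.0 + c.0) | (0 | (0 + 0))) :: —b→ p12, —c→ p12
  p11 = 0 | 0 | (0 | (a.0 | (0 + 0))) :: —a→ p12
  p12 = 0 | 0 | (0 | (0 | (0 + 0))) :: ·
Q's transition system — 13 states:
  q0 = a.(b.d.(0 | 0) | ((d.0 + c.0) | (a.0 | (0 + 0)))) :: —a→ q1
  q1 = b.d.(0 | 0) | ((d.0 + c.0) | (a.0 | (0 + 0))) :: —a→ q2, —b→ q3, —c→ q4, —d→ q4
  q2 = b.d.(0 | 0) | ((d.0 + c.0) | (0 | (0 + 0))) :: —b→ q5, —c→ q6, —d→ q6
  q3 = d.(0 | 0) | ((d.0 + c.0) | (a.0 | (0 + 0))) :: —a→ q5, —c→ q7, —d→ q7, —d→ q8
  q4 = b.d.(0 | 0) | (0 | (a.0 | (0 + 0))) :: —a→ q6, —b→ q7
  q5 = d.(0 | 0) | ((d.0 + c.0) | (0 | (0 + 0))) :: —c→ q9, —d→ q10, —d→ q9
  q6 = b.d.(0 | 0) | (0 | (0 | (0 + 0))) :: —b→ q9
  q7 = d.(0 | 0) | (0 | (a.0 | (0 + 0))) :: —a→ q9, —d→ q11
  q8 = 0 | 0 | ((d.0 + c.0) | (a.0 | (0 + 0))) :: —a→ q10, —c→ q11, —d→ q11
  q9 = d.(0 | 0) | (0 | (0 | (0 + 0))) :: —d→ q12
  q10 = 0 | 0 | ((d.0 + c.0) | (0 | (0 + 0))) :: —c→ q12, —d→ q12
  q11 = 0 | 0 | (0 | (a.0 | (0 + 0))) :: —a→ q12
  q12 = 0 | 0 | (0 | (0 | (0 + 0))) :: ·
Bisimilarity quotient blocks:
  B0 = {p0}
  B1 = {p1}
  B2 = {p2}
  B3 = {p5, q6}
  B4 = {p9, q9}
  B5 = {p12, q12}
  B6 = {p6}
  B7 = {p10}
  B8 = {p3, q4}
  B9 = {p7, q7}
  B10 = {p11, q11}
  B11 = {p4}
  B12 = {p8}
  B13 = {q0}
  B14 = {q1}
  B15 = {q2}
  B16 = {q5}
  B17 = {q10}
  B18 = {q3}
  B19 = {q8}
p0 ∈ B0, q0 ∈ B13 → different blocks

P ≁ Q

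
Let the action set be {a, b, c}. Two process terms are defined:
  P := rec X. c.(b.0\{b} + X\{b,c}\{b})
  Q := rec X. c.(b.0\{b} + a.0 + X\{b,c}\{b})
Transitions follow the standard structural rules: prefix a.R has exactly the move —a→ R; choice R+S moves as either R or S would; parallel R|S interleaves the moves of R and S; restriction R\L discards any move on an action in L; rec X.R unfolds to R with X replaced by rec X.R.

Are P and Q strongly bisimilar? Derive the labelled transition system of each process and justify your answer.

Reachable graph of P (3 states):
  p0 = rec X. c.(b.0\{b} + X\{b,c}\{b}) | -c-> p1
  p1 = b.0\{b} + (rec X. c.(b.0\{b} + X\{b,c}\{b}))\{b,c}\{b} | -b-> p2
  p2 = 0\{b} | stopped
Reachable graph of Q (4 states):
  q0 = rec X. c.(b.0\{b} + a.0 + X\{b,c}\{b}) | -c-> q1
  q1 = b.0\{b} + a.0 + (rec X. c.(b.0\{b} + a.0 + X\{b,c}\{b}))\{b,c}\{b} | -a-> q2, -b-> q3
  q2 = 0 | stopped
  q3 = 0\{b} | stopped
Partition-refinement fixed point:
  B0 = {p0}
  B1 = {p1}
  B2 = {p2, q2, q3}
  B3 = {q0}
  B4 = {q1}
p0 ∈ B0, q0 ∈ B3 → different blocks

NO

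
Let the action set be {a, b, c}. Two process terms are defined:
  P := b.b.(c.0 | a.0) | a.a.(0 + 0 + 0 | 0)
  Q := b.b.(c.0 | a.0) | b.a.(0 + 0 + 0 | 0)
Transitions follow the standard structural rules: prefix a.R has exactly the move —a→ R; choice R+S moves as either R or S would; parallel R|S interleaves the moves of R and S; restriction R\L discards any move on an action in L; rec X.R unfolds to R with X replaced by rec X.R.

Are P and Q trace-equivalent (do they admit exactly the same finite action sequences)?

P's transition system — 18 states:
  m0 = b.b.(c.0 | a.0) | a.a.(0 + 0 + 0 | 0) :: —a→ m1, —b→ m2
  m1 = b.b.(c.0 | a.0) | a.(0 + 0 + 0 | 0) :: —a→ m3, —b→ m4
  m2 = b.(c.0 | a.0) | a.a.(0 + 0 + 0 | 0) :: —a→ m4, —b→ m5
  m3 = b.b.(c.0 | a.0) | (0 + 0 + 0 | 0) :: —b→ m6
  m4 = b.(c.0 | a.0) | a.(0 + 0 + 0 | 0) :: —a→ m6, —b→ m7
  m5 = c.0 | a.0 | a.a.(0 + 0 + 0 | 0) :: —a→ m7, —a→ m8, —c→ m9
  m6 = b.(c.0 | a.0) | (0 + 0 + 0 | 0) :: —b→ m10
  m7 = c.0 | a.0 | a.(0 + 0 + 0 | 0) :: —a→ m10, —a→ m11, —c→ m12
  m8 = c.0 | 0 | a.a.(0 + 0 + 0 | 0) :: —a→ m11, —c→ m13
  m9 = 0 | a.0 | a.a.(0 + 0 + 0 | 0) :: —a→ m12, —a→ m13
  m10 = c.0 | a.0 | (0 + 0 + 0 | 0) :: —a→ m14, —c→ m15
  m11 = c.0 | 0 | a.(0 + 0 + 0 | 0) :: —a→ m14, —c→ m16
  m12 = 0 | a.0 | a.(0 + 0 + 0 | 0) :: —a→ m15, —a→ m16
  m13 = 0 | 0 | a.a.(0 + 0 + 0 | 0) :: —a→ m16
  m14 = c.0 | 0 | (0 + 0 + 0 | 0) :: —c→ m17
  m15 = 0 | a.0 | (0 + 0 + 0 | 0) :: —a→ m17
  m16 = 0 | 0 | a.(0 + 0 + 0 | 0) :: —a→ m17
  m17 = 0 | 0 | (0 + 0 + 0 | 0) :: deadlocked
Q's transition system — 18 states:
  n0 = b.b.(c.0 | a.0) | b.a.(0 + 0 + 0 | 0) :: —b→ n1, —b→ n2
  n1 = b.(c.0 | a.0) | b.a.(0 + 0 + 0 | 0) :: —b→ n3, —b→ n4
  n2 = b.b.(c.0 | a.0) | a.(0 + 0 + 0 | 0) :: —a→ n5, —b→ n3
  n3 = b.(c.0 | a.0) | a.(0 + 0 + 0 | 0) :: —a→ n6, —b→ n7
  n4 = c.0 | a.0 | b.a.(0 + 0 + 0 | 0) :: —a→ n8, —b→ n7, —c→ n9
  n5 = b.b.(c.0 | a.0) | (0 + 0 + 0 | 0) :: —b→ n6
  n6 = b.(c.0 | a.0) | (0 + 0 + 0 | 0) :: —b→ n10
  n7 = c.0 | a.0 | a.(0 + 0 + 0 | 0) :: —a→ n10, —a→ n11, —c→ n12
  n8 = c.0 | 0 | b.a.(0 + 0 + 0 | 0) :: —b→ n11, —c→ n13
  n9 = 0 | a.0 | b.a.(0 + 0 + 0 | 0) :: —a→ n13, —b→ n12
  n10 = c.0 | a.0 | (0 + 0 + 0 | 0) :: —a→ n14, —c→ n15
  n11 = c.0 | 0 | a.(0 + 0 + 0 | 0) :: —a→ n14, —c→ n16
  n12 = 0 | a.0 | a.(0 + 0 + 0 | 0) :: —a→ n15, —a→ n16
  n13 = 0 | 0 | b.a.(0 + 0 + 0 | 0) :: —b→ n16
  n14 = c.0 | 0 | (0 + 0 + 0 | 0) :: —c→ n17
  n15 = 0 | a.0 | (0 + 0 + 0 | 0) :: —a→ n17
  n16 = 0 | 0 | a.(0 + 0 + 0 | 0) :: —a→ n17
  n17 = 0 | 0 | (0 + 0 + 0 | 0) :: deadlocked
Trace ⟨a⟩ through P, begin at {m0}:
  after a @ step 1: {m1}
  — P admits the full trace.
Trace ⟨a⟩ through Q, begin at {n0}:
  after a @ step 1: ∅  — Q cannot continue

NO — witness ⟨a⟩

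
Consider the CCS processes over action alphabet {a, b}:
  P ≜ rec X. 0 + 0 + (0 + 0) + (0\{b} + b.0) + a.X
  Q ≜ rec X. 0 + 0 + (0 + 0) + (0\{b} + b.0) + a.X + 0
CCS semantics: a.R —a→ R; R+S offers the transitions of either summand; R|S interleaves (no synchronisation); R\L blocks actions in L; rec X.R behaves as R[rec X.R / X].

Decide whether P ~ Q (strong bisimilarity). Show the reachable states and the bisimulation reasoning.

bisimilar

Reachable graph of P (2 states):
  u0 = rec X. 0 + 0 + (0 + 0) + (0\{b} + b.0) + a.X has moves —a→ u0, —b→ u1
  u1 = 0 has moves stopped
Reachable graph of Q (2 states):
  v0 = rec X. 0 + 0 + (0 + 0) + (0\{b} + b.0) + a.X + 0 has moves —a→ v0, —b→ v1
  v1 = 0 has moves stopped
Coarsest stable partition (strong bisimilarity classes):
  B0 = {u0, v0}
  B1 = {u1, v1}
u0 ∈ B0, v0 ∈ B0 → same block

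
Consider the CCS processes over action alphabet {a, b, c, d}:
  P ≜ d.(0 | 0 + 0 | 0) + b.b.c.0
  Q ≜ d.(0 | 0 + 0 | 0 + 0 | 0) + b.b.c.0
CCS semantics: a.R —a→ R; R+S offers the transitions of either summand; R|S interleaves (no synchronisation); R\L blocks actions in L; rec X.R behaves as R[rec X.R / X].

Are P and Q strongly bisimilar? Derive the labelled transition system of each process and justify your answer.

P's transition system — 5 states:
  s0 = d.(0 | 0 + 0 | 0) + b.b.c.0 | —b→ s1, —d→ s2
  s1 = b.c.0 | —b→ s3
  s2 = 0 | 0 + 0 | 0 | stopped
  s3 = c.0 | —c→ s4
  s4 = 0 | stopped
Q's transition system — 5 states:
  t0 = d.(0 | 0 + 0 | 0 + 0 | 0) + b.b.c.0 | —b→ t1, —d→ t2
  t1 = b.c.0 | —b→ t3
  t2 = 0 | 0 + 0 | 0 + 0 | 0 | stopped
  t3 = c.0 | —c→ t4
  t4 = 0 | stopped
Partition-refinement fixed point:
  B0 = {s0, t0}
  B1 = {s1, t1}
  B2 = {s3, t3}
  B3 = {s2, s4, t2, t4}
s0 ∈ B0, t0 ∈ B0 → same block

P ~ Q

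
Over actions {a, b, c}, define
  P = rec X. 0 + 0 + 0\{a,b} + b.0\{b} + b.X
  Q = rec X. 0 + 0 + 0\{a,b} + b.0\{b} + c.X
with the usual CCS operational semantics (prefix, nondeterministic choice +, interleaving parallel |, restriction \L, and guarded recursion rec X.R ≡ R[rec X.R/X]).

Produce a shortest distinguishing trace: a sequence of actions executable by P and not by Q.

LTS(P): 2 reachable states
  p0 = rec X. 0 + 0 + 0\{a,b} + b.0\{b} + b.X :: —b→ p0, —b→ p1
  p1 = 0\{b} :: deadlocked
LTS(Q): 2 reachable states
  q0 = rec X. 0 + 0 + 0\{a,b} + b.0\{b} + c.X :: —b→ q1, —c→ q0
  q1 = 0\{b} :: deadlocked
Trace ⟨bb⟩ through P, begin at {p0}:
  after b @ step 1: {p0, p1}
  after b @ step 2: {p0, p1}
  — P admits the full trace.
Trace ⟨bb⟩ through Q, begin at {q0}:
  after b @ step 1: {q1}
  after b @ step 2: ∅ (Q stuck)

bb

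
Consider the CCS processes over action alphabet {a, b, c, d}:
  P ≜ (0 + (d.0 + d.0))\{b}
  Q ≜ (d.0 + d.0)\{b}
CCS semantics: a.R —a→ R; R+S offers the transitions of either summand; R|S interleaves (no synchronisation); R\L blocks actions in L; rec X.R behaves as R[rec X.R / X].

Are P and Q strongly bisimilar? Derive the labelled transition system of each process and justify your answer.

Reachable graph of P (2 states):
  p0 = (0 + (d.0 + d.0))\{b} | -d-> p1
  p1 = 0\{b} | deadlocked
Reachable graph of Q (2 states):
  q0 = (d.0 + d.0)\{b} | -d-> q1
  q1 = 0\{b} | deadlocked
Bisimilarity quotient blocks:
  B0 = {p0, q0}
  B1 = {p1, q1}
p0 ∈ B0, q0 ∈ B0 → same block

bisimilar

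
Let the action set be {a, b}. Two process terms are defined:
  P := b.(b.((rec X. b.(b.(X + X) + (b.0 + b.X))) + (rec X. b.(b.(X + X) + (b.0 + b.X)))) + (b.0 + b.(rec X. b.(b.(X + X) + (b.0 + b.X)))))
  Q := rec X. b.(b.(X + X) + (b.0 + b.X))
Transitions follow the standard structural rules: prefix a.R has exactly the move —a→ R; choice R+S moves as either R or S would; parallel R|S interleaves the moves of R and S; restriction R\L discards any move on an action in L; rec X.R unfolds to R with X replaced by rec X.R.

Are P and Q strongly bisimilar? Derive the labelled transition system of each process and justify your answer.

P ~ Q

Reachable graph of P (5 states):
  s0 = b.(b.((rec X. b.(b.(X + X) + (b.0 + b.X))) + (rec X. b.(b.(X + X) + (b.0 + b.X)))) + (b.0 + b.(rec X. b.(b.(X + X) + (b.0 + b.X))))) ⊢ —b→ s1
  s1 = b.((rec X. b.(b.(X + X) + (b.0 + b.X))) + (rec X. b.(b.(X + X) + (b.0 + b.X)))) + (b.0 + b.(rec X. b.(b.(X + X) + (b.0 + b.X)))) ⊢ —b→ s2, —b→ s3, —b→ s4
  s2 = (rec X. b.(b.(X + X) + (b.0 + b.X))) + (rec X. b.(b.(X + X) + (b.0 + b.X))) ⊢ —b→ s1
  s3 = 0 ⊢ deadlocked
  s4 = rec X. b.(b.(X + X) + (b.0 + b.X)) ⊢ —b→ s1
Reachable graph of Q (4 states):
  t0 = rec X. b.(b.(X + X) + (b.0 + b.X)) ⊢ —b→ t1
  t1 = b.((rec X. b.(b.(X + X) + (b.0 + b.X))) + (rec X. b.(b.(X + X) + (b.0 + b.X)))) + (b.0 + b.(rec X. b.(b.(X + X) + (b.0 + b.X)))) ⊢ —b→ t0, —b→ t2, —b→ t3
  t2 = (rec X. b.(b.(X + X) + (b.0 + b.X))) + (rec X. b.(b.(X + X) + (b.0 + b.X))) ⊢ —b→ t1
  t3 = 0 ⊢ deadlocked
Partition-refinement fixed point:
  B0 = {s0, s2, s4, t0, t2}
  B1 = {s1, t1}
  B2 = {s3, t3}
s0 ∈ B0, t0 ∈ B0 → same block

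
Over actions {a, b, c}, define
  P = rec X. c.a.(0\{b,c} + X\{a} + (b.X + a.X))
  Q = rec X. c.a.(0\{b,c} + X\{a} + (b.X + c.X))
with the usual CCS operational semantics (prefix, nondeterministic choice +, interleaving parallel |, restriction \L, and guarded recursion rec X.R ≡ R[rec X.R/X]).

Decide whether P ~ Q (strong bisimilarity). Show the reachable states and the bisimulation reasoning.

NO

LTS(P): 4 reachable states
  s0 = rec X. c.a.(0\{b,c} + X\{a} + (b.X + a.X)) | —c→ s1
  s1 = a.(0\{b,c} + (rec X. c.a.(0\{b,c} + X\{a} + (b.X + a.X)))\{a} + (b.(rec X. c.a.(0\{b,c} + X\{a} + (b.X + a.X))) + a.(rec X. c.a.(0\{b,c} + X\{a} + (b.X + a.X))))) | —a→ s2
  s2 = 0\{b,c} + (rec X. c.a.(0\{b,c} + X\{a} + (b.X + a.X)))\{a} + (b.(rec X. c.a.(0\{b,c} + X\{a} + (b.X + a.X))) + a.(rec X. c.a.(0\{b,c} + X\{a} + (b.X + a.X)))) | —a→ s0, —b→ s0, —c→ s3
  s3 = (a.(0\{b,c} + (rec X. c.a.(0\{b,c} + X\{a} + (b.X + a.X)))\{a} + (b.(rec X. c.a.(0\{b,c} + X\{a} + (b.X + a.X))) + a.(rec X. c.a.(0\{b,c} + X\{a} + (b.X + a.X))))))\{a} | stopped
LTS(Q): 4 reachable states
  t0 = rec X. c.a.(0\{b,c} + X\{a} + (b.X + c.X)) | —c→ t1
  t1 = a.(0\{b,c} + (rec X. c.a.(0\{b,c} + X\{a} + (b.X + c.X)))\{a} + (b.(rec X. c.a.(0\{b,c} + X\{a} + (b.X + c.X))) + c.(rec X. c.a.(0\{b,c} + X\{a} + (b.X + c.X))))) | —a→ t2
  t2 = 0\{b,c} + (rec X. c.a.(0\{b,c} + X\{a} + (b.X + c.X)))\{a} + (b.(rec X. c.a.(0\{b,c} + X\{a} + (b.X + c.X))) + c.(rec X. c.a.(0\{b,c} + X\{a} + (b.X + c.X)))) | —b→ t0, —c→ t0, —c→ t3
  t3 = (a.(0\{b,c} + (rec X. c.a.(0\{b,c} + X\{a} + (b.X + c.X)))\{a} + (b.(rec X. c.a.(0\{b,c} + X\{a} + (b.X + c.X))) + c.(rec X. c.a.(0\{b,c} + X\{a} + (b.X + c.X))))))\{a} | stopped
Coarsest stable partition (strong bisimilarity classes):
  B0 = {s0}
  B1 = {s1}
  B2 = {s2}
  B3 = {s3, t3}
  B4 = {t0}
  B5 = {t1}
  B6 = {t2}
s0 ∈ B0, t0 ∈ B4 → different blocks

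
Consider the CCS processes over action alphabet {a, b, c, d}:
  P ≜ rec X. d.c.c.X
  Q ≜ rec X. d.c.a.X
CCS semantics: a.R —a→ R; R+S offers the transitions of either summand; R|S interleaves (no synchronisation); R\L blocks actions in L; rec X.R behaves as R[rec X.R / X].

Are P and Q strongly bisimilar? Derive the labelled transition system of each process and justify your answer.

Reachable graph of P (3 states):
  p0 = rec X. d.c.c.X :: =d=> p1
  p1 = c.c.(rec X. d.c.c.X) :: =c=> p2
  p2 = c.(rec X. d.c.c.X) :: =c=> p0
Reachable graph of Q (3 states):
  q0 = rec X. d.c.a.X :: =d=> q1
  q1 = c.a.(rec X. d.c.a.X) :: =c=> q2
  q2 = a.(rec X. d.c.a.X) :: =a=> q0
Coarsest stable partition (strong bisimilarity classes):
  B0 = {p0}
  B1 = {p1}
  B2 = {p2}
  B3 = {q0}
  B4 = {q1}
  B5 = {q2}
p0 ∈ B0, q0 ∈ B3 → different blocks

NO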